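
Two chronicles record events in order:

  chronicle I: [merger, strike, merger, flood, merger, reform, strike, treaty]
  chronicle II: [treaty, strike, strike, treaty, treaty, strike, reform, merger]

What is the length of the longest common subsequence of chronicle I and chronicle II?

Pick strike (chronicle I #2, chronicle II #2); then strike (chronicle I #7, chronicle II #3); then treaty (chronicle I #8, chronicle II #5); all 3 events appear in both, in order, and the DP table's final entry dp[8][8] is also 3, so no common subsequence is longer.

3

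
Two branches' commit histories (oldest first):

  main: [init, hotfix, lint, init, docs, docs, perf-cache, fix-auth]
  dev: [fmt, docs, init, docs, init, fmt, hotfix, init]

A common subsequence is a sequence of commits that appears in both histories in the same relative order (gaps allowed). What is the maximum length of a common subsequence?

Pick init [1,5]; then hotfix [2,7]; then init [4,8]; all 3 commits appear in both, in order. dp[8][8] = 3 confirms this is the maximum.

3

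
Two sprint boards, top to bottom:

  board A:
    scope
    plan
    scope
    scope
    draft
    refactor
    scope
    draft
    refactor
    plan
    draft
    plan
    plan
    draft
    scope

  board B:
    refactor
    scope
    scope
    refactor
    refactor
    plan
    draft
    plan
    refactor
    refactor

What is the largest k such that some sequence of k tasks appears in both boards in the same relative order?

Taking scope (board A #3, board B #2) → scope (board A #4, board B #3) → refactor (board A #6, board B #4) → refactor (board A #9, board B #5) → plan (board A #10, board B #6) → draft (board A #11, board B #7) → plan (board A #12, board B #8) gives a common subsequence of length 7. Since dp[15][10] = 7, nothing longer is possible.

7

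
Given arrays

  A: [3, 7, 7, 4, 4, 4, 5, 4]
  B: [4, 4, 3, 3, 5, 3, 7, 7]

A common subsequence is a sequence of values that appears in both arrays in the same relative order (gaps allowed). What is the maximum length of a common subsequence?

One common subsequence of length 3: 3 (A #1, B #6); then 7 (A #2, B #7); then 7 (A #3, B #8). The LCS DP gives dp[8][8] = 3, so this is optimal.

3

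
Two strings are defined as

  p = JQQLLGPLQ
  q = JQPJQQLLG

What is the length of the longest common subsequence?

Pick J at p[1]=q[4] → Q at p[2]=q[5] → Q at p[3]=q[6] → L at p[4]=q[7] → L at p[5]=q[8] → G at p[6]=q[9]; all 6 characters appear in both, in order. The LCS DP gives dp[9][9] = 6, so this is optimal.

6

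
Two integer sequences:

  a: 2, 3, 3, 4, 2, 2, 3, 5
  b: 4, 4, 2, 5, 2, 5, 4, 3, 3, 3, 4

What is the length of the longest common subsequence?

Let dp[i][j] be the LCS length of the first i values of a and the first j values of b. dp[i][j] = dp[i-1][j-1]+1 when the i-th and j-th values match, else max(dp[i-1][j], dp[i][j-1]).
    ·  4  4  2  5  2  5  4  3  3  3  4
 ·  0  0  0  0  0  0  0  0  0  0  0  0
 2  0  0  0  1  1  1  1  1  1  1  1  1
 3  0  0  0  1  1  1  1  1  2  2  2  2
 3  0  0  0  1  1  1  1  1  2  3  3  3
 4  0  1  1  1  1  1  1  2  2  3  3  4
 2  0  1  1  2  2  2  2  2  2  3  3  4
 2  0  1  1  2  2  3  3  3  3  3  3  4
 3  0  1  1  2  2  3  3  3  4  4  4  4
 5  0  1  1  2  3  3  4  4  4  4  4  4
dp[8][11] = 4. One LCS (by backtracking along matches): 2, 3, 3, 4.

4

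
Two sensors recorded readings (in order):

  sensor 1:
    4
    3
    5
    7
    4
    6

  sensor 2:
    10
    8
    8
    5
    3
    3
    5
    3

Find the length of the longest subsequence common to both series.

Let dp[i][j] be the LCS length of the first i values of sensor 1 and the first j values of sensor 2. dp[i][j] = dp[i-1][j-1]+1 when the i-th and j-th values match, else max(dp[i-1][j], dp[i][j-1]).
    · 10  8  8  5  3  3  5  3
 ·  0  0  0  0  0  0  0  0  0
 4  0  0  0  0  0  0  0  0  0
 3  0  0  0  0  0  1  1  1  1
 5  0  0  0  0  1  1  1  2  2
 7  0  0  0  0  1  1  1  2  2
 4  0  0  0  0  1  1  1  2  2
 6  0  0  0  0  1  1  1  2  2
dp[6][8] = 2. One LCS (by backtracking along matches): 3, 5.

2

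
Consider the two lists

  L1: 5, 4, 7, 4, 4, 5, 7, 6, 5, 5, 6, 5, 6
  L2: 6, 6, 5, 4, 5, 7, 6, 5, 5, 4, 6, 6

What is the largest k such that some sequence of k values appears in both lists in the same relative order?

One common subsequence of length 9: 5 at L1[1]=L2[3] → 4 at L1[5]=L2[4] → 5 at L1[6]=L2[5] → 7 at L1[7]=L2[6] → 6 at L1[8]=L2[7] → 5 at L1[9]=L2[8] → 5 at L1[10]=L2[9] → 6 at L1[11]=L2[11] → 6 at L1[13]=L2[12]. Since dp[13][12] = 9, nothing longer is possible.

9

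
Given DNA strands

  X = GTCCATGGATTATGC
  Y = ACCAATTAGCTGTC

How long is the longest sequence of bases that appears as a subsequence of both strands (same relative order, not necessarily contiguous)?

10

Match C at X[3]=Y[2] → C at X[4]=Y[3] → A at X[5]=Y[4] → A at X[9]=Y[5] → T at X[10]=Y[6] → T at X[11]=Y[7] → A at X[12]=Y[8] → T at X[13]=Y[11] → G at X[14]=Y[12] → C at X[15]=Y[14] — 10 bases in the same relative order in both. Since dp[15][14] = 10, nothing longer is possible.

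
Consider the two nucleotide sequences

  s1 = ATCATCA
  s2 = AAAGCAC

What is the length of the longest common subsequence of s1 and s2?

Pick A at s1[1]=s2[3], then C at s1[3]=s2[5], then A at s1[4]=s2[6], then C at s1[6]=s2[7]; all 4 bases appear in both, in order. Since dp[7][7] = 4, nothing longer is possible.

4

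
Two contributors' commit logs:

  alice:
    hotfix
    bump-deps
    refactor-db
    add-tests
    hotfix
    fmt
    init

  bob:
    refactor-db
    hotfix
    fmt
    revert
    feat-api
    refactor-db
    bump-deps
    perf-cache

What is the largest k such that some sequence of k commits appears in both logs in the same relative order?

Match refactor-db at alice[3]=bob[1]; then hotfix at alice[5]=bob[2]; then fmt at alice[6]=bob[3] — 3 commits in the same relative order in both. The LCS DP gives dp[7][8] = 3, so this is optimal.

3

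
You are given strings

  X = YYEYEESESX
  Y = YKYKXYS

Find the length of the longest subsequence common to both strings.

4

Let dp[i][j] be the LCS length of the first i characters of X and the first j characters of Y. dp[i][j] = dp[i-1][j-1]+1 when the i-th and j-th characters match, else max(dp[i-1][j], dp[i][j-1]).
    ·  Y  K  Y  K  X  Y  S
 ·  0  0  0  0  0  0  0  0
 Y  0  1  1  1  1  1  1  1
 Y  0  1  1  2  2  2  2  2
 E  0  1  1  2  2  2  2  2
 Y  0  1  1  2  2  2  3  3
 E  0  1  1  2  2  2  3  3
 E  0  1  1  2  2  2  3  3
 S  0  1  1  2  2  2  3  4
 E  0  1  1  2  2  2  3  4
 S  0  1  1  2  2  2  3  4
 X  0  1  1  2  2  3  3  4
dp[10][7] = 4. One LCS (by backtracking along matches): YYYS.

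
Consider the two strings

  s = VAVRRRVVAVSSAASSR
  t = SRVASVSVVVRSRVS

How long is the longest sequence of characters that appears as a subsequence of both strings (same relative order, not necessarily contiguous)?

One common subsequence of length 8: V at s[1]=t[3], A at s[2]=t[4], V at s[3]=t[6], V at s[7]=t[8], V at s[8]=t[9], V at s[10]=t[10], S at s[11]=t[12], S at s[16]=t[15]. dp[17][15] = 8 confirms this is the maximum.

8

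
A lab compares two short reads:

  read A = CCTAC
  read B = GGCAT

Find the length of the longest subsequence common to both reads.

One common subsequence of length 2: C (read A #1, read B #3) → T (read A #3, read B #5). The LCS DP gives dp[5][5] = 2, so this is optimal.

2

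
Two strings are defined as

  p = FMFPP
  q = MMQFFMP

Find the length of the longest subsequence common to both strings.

3

Let dp[i][j] be the LCS length of the first i characters of p and the first j characters of q. dp[i][j] = dp[i-1][j-1]+1 when the i-th and j-th characters match, else max(dp[i-1][j], dp[i][j-1]).
    ·  M  M  Q  F  F  M  P
 ·  0  0  0  0  0  0  0  0
 F  0  0  0  0  1  1  1  1
 M  0  1  1  1  1  1  2  2
 F  0  1  1  1  2  2  2  2
 P  0  1  1  1  2  2  2  3
 P  0  1  1  1  2  2  2  3
dp[5][7] = 3. One LCS (by backtracking along matches): FMP.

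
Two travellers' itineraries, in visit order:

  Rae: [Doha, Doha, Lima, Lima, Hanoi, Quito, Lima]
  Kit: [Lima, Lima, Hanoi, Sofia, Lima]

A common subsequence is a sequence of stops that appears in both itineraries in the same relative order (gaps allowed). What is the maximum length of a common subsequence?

Match Lima [3,1] → Lima [4,2] → Hanoi [5,3] → Lima [7,5] — 4 stops in the same relative order in both, and the DP table's final entry dp[7][5] is also 4, so no common subsequence is longer.

4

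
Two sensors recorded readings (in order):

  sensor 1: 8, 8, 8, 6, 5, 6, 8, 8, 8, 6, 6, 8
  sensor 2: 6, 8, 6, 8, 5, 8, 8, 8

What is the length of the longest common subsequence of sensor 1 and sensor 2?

6

Let dp[i][j] be the LCS length of the first i values of sensor 1 and the first j values of sensor 2. dp[i][j] = dp[i-1][j-1]+1 when the i-th and j-th values match, else max(dp[i-1][j], dp[i][j-1]).
    ·  6  8  6  8  5  8  8  8
 ·  0  0  0  0  0  0  0  0  0
 8  0  0  1  1  1  1  1  1  1
 8  0  0  1  1  2  2  2  2  2
 8  0  0  1  1  2  2  3  3  3
 6  0  1  1  2  2  2  3  3  3
 5  0  1  1  2  2  3  3  3  3
 6  0  1  1  2  2  3  3  3  3
 8  0  1  2  2  3  3  4  4  4
 8  0  1  2  2  3  3  4  5  5
 8  0  1  2  2  3  3  4  5  6
 6  0  1  2  3  3  3  4  5  6
 6  0  1  2  3  3  3  4  5  6
 8  0  1  2  3  4  4  4  5  6
dp[12][8] = 6. One LCS (by backtracking along matches): 8, 8, 5, 8, 8, 8.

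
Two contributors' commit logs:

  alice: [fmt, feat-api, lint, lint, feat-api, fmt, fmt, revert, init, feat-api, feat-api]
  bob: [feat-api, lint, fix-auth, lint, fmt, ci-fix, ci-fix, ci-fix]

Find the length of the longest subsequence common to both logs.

4

Taking feat-api [2,1], then lint [3,2], then lint [4,4], then fmt [6,5] gives a common subsequence of length 4. dp[11][8] = 4 confirms this is the maximum.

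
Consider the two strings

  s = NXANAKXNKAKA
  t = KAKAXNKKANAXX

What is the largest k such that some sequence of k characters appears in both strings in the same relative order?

7

One common subsequence of length 7: A [3,2], A [5,4], X [7,5], N [8,6], K [9,8], A [10,9], A [12,11]. The LCS DP gives dp[12][13] = 7, so this is optimal.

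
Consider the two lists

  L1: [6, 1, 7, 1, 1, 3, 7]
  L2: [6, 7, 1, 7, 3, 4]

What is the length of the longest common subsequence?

4

Let dp[i][j] be the LCS length of the first i values of L1 and the first j values of L2. dp[i][j] = dp[i-1][j-1]+1 when the i-th and j-th values match, else max(dp[i-1][j], dp[i][j-1]).
    ·  6  7  1  7  3  4
 ·  0  0  0  0  0  0  0
 6  0  1  1  1  1  1  1
 1  0  1  1  2  2  2  2
 7  0  1  2  2  3  3  3
 1  0  1  2  3  3  3  3
 1  0  1  2  3  3  3  3
 3  0  1  2  3  3  4  4
 7  0  1  2  3  4  4  4
dp[7][6] = 4. One LCS (by backtracking along matches): 6, 1, 7, 3.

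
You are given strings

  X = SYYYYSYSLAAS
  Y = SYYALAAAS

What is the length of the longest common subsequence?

Taking S (X #1, Y #1); then Y (X #2, Y #2); then Y (X #3, Y #3); then L (X #9, Y #5); then A (X #10, Y #7); then A (X #11, Y #8); then S (X #12, Y #9) gives a common subsequence of length 7, and the DP table's final entry dp[12][9] is also 7, so no common subsequence is longer.

7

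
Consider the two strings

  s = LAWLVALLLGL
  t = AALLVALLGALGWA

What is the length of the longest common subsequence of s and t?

8

One common subsequence of length 8: L at s[1]=t[3] → L at s[4]=t[4] → V at s[5]=t[5] → A at s[6]=t[6] → L at s[7]=t[7] → L at s[8]=t[8] → L at s[9]=t[11] → G at s[10]=t[12]. dp[11][14] = 8 confirms this is the maximum.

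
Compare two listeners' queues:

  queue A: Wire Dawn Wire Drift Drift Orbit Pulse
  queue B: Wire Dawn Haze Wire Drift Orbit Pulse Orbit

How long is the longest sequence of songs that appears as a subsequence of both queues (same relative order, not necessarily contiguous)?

6

Match Wire (queue A #1, queue B #1) → Dawn (queue A #2, queue B #2) → Wire (queue A #3, queue B #4) → Drift (queue A #5, queue B #5) → Orbit (queue A #6, queue B #6) → Pulse (queue A #7, queue B #7) — 6 songs in the same relative order in both, and the DP table's final entry dp[7][8] is also 6, so no common subsequence is longer.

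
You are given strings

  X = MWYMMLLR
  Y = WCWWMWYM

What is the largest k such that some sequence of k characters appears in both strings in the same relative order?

4

Pick M (X #1, Y #5), W (X #2, Y #6), Y (X #3, Y #7), M (X #5, Y #8); all 4 characters appear in both, in order. The LCS DP gives dp[8][8] = 4, so this is optimal.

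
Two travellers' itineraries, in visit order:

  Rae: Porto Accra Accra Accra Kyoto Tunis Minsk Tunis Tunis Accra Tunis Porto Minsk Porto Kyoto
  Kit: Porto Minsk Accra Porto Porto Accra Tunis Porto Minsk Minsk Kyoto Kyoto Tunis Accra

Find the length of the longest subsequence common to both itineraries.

7

Match Porto (Rae #1, Kit #1), then Accra (Rae #2, Kit #3), then Accra (Rae #4, Kit #6), then Tunis (Rae #6, Kit #7), then Minsk (Rae #7, Kit #10), then Tunis (Rae #9, Kit #13), then Accra (Rae #10, Kit #14) — 7 stops in the same relative order in both. dp[15][14] = 7 confirms this is the maximum.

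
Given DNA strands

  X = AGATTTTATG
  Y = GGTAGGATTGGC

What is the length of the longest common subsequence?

6

Let dp[i][j] be the LCS length of the first i bases of X and the first j bases of Y. dp[i][j] = dp[i-1][j-1]+1 when the i-th and j-th bases match, else max(dp[i-1][j], dp[i][j-1]).
    ·  G  G  T  A  G  G  A  T  T  G  G  C
 ·  0  0  0  0  0  0  0  0  0  0  0  0  0
 A  0  0  0  0  1  1  1  1  1  1  1  1  1
 G  0  1  1  1  1  2  2  2  2  2  2  2  2
 A  0  1  1  1  2  2  2  3  3  3  3  3  3
 T  0  1  1  2  2  2  2  3  4  4  4  4  4
 T  0  1  1  2  2  2  2  3  4  5  5  5  5
 T  0  1  1  2  2  2  2  3  4  5  5  5  5
 T  0  1  1  2  2  2  2  3  4  5  5  5  5
 A  0  1  1  2  3  3  3  3  4  5  5  5  5
 T  0  1  1  2  3  3  3  3  4  5  5  5  5
 G  0  1  2  2  3  4  4  4  4  5  6  6  6
dp[10][12] = 6. One LCS (by backtracking along matches): AGATTG.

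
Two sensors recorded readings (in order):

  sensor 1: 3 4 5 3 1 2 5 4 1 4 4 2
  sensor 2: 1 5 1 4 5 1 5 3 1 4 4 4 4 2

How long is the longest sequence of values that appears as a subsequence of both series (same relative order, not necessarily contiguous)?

8

Pick 4 (sensor 1 #2, sensor 2 #4) → 5 (sensor 1 #3, sensor 2 #7) → 3 (sensor 1 #4, sensor 2 #8) → 1 (sensor 1 #5, sensor 2 #9) → 4 (sensor 1 #8, sensor 2 #11) → 4 (sensor 1 #10, sensor 2 #12) → 4 (sensor 1 #11, sensor 2 #13) → 2 (sensor 1 #12, sensor 2 #14); all 8 values appear in both, in order. Since dp[12][14] = 8, nothing longer is possible.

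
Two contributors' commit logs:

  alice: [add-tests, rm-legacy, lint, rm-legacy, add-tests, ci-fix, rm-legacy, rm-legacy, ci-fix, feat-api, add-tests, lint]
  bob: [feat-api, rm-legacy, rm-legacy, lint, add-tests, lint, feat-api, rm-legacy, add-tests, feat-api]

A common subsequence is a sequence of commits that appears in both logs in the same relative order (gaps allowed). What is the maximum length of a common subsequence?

5

Taking add-tests at alice[1]=bob[5]; then lint at alice[3]=bob[6]; then rm-legacy at alice[4]=bob[8]; then add-tests at alice[5]=bob[9]; then feat-api at alice[10]=bob[10] gives a common subsequence of length 5. Since dp[12][10] = 5, nothing longer is possible.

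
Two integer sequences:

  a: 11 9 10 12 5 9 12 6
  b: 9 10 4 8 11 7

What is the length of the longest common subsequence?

2

Pick 9 (a #2, b #1), then 10 (a #3, b #2); all 2 values appear in both, in order. The LCS DP gives dp[8][6] = 2, so this is optimal.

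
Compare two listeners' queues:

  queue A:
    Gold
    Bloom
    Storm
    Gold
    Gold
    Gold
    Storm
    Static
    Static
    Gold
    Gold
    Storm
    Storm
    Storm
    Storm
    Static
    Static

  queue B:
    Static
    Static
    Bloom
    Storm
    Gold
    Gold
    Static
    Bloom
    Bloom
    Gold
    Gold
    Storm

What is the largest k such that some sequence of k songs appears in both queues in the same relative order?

Taking Bloom [2,3], Storm [3,4], Gold [5,5], Gold [6,6], Static [8,7], Gold [10,10], Gold [11,11], Storm [15,12] gives a common subsequence of length 8. Since dp[17][12] = 8, nothing longer is possible.

8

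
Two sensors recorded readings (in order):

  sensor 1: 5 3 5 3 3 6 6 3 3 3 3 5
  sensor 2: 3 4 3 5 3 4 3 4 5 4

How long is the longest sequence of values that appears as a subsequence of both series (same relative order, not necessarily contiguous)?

One common subsequence of length 5: 3 at sensor 1[2]=sensor 2[3], then 5 at sensor 1[3]=sensor 2[4], then 3 at sensor 1[4]=sensor 2[5], then 3 at sensor 1[5]=sensor 2[7], then 5 at sensor 1[12]=sensor 2[9], and the DP table's final entry dp[12][10] is also 5, so no common subsequence is longer.

5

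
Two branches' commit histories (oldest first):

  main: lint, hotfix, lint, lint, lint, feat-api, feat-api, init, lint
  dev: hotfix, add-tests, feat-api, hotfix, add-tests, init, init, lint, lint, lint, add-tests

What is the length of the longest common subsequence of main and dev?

4

One common subsequence of length 4: hotfix (main #2, dev #4), lint (main #3, dev #8), lint (main #4, dev #9), lint (main #5, dev #10), and the DP table's final entry dp[9][11] is also 4, so no common subsequence is longer.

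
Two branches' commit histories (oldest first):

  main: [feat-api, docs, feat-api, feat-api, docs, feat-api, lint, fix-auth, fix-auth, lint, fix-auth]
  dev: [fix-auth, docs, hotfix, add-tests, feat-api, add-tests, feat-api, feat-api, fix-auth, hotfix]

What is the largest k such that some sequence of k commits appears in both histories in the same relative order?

5

One common subsequence of length 5: docs at main[2]=dev[2], then feat-api at main[3]=dev[5], then feat-api at main[4]=dev[7], then feat-api at main[6]=dev[8], then fix-auth at main[8]=dev[9]. The LCS DP gives dp[11][10] = 5, so this is optimal.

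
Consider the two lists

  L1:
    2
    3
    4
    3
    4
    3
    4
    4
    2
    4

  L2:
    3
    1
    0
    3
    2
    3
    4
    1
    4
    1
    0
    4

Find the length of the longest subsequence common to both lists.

6

Let dp[i][j] be the LCS length of the first i values of L1 and the first j values of L2. dp[i][j] = dp[i-1][j-1]+1 when the i-th and j-th values match, else max(dp[i-1][j], dp[i][j-1]).
    ·  3  1  0  3  2  3  4  1  4  1  0  4
 ·  0  0  0  0  0  0  0  0  0  0  0  0  0
 2  0  0  0  0  0  1  1  1  1  1  1  1  1
 3  0  1  1  1  1  1  2  2  2  2  2  2  2
 4  0  1  1  1  1  1  2  3  3  3  3  3  3
 3  0  1  1  1  2  2  2  3  3  3  3  3  3
 4  0  1  1  1  2  2  2  3  3  4  4  4  4
 3  0  1  1  1  2  2  3  3  3  4  4  4  4
 4  0  1  1  1  2  2  3  4  4  4  4  4  5
 4  0  1  1  1  2  2  3  4  4  5  5  5  5
 2  0  1  1  1  2  3  3  4  4  5  5  5  5
 4  0  1  1  1  2  3  3  4  4  5  5  5  6
dp[10][12] = 6. One LCS (by backtracking along matches): 3, 3, 3, 4, 4, 4.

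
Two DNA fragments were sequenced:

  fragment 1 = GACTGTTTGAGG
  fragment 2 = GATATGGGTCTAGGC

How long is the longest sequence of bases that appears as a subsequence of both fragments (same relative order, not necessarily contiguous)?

One common subsequence of length 9: G (fragment 1 #1, fragment 2 #1), then A (fragment 1 #2, fragment 2 #4), then T (fragment 1 #4, fragment 2 #5), then G (fragment 1 #5, fragment 2 #8), then T (fragment 1 #6, fragment 2 #9), then T (fragment 1 #8, fragment 2 #11), then A (fragment 1 #10, fragment 2 #12), then G (fragment 1 #11, fragment 2 #13), then G (fragment 1 #12, fragment 2 #14). The LCS DP gives dp[12][15] = 9, so this is optimal.

9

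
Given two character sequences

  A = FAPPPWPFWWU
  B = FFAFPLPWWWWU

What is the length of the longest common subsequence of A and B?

Let dp[i][j] be the LCS length of the first i characters of A and the first j characters of B. dp[i][j] = dp[i-1][j-1]+1 when the i-th and j-th characters match, else max(dp[i-1][j], dp[i][j-1]).
    ·  F  F  A  F  P  L  P  W  W  W  W  U
 ·  0  0  0  0  0  0  0  0  0  0  0  0  0
 F  0  1  1  1  1  1  1  1  1  1  1  1  1
 A  0  1  1  2  2  2  2  2  2  2  2  2  2
 P  0  1  1  2  2  3  3  3  3  3  3  3  3
 P  0  1  1  2  2  3  3  4  4  4  4  4  4
 P  0  1  1  2  2  3  3  4  4  4  4  4  4
 W  0  1  1  2  2  3  3  4  5  5  5  5  5
 P  0  1  1  2  2  3  3  4  5  5  5  5  5
 F  0  1  2  2  3  3  3  4  5  5  5  5  5
 W  0  1  2  2  3  3  3  4  5  6  6  6  6
 W  0  1  2  2  3  3  3  4  5  6  7  7  7
 U  0  1  2  2  3  3  3  4  5  6  7  7  8
dp[11][12] = 8. One LCS (by backtracking along matches): FAPPWWWU.

8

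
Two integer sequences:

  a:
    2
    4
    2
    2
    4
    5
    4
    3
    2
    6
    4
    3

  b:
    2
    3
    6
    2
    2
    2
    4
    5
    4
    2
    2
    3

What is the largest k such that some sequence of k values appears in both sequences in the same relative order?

Pick 2 at a[1]=b[4]; then 2 at a[3]=b[5]; then 2 at a[4]=b[6]; then 4 at a[5]=b[7]; then 5 at a[6]=b[8]; then 4 at a[7]=b[9]; then 2 at a[9]=b[11]; then 3 at a[12]=b[12]; all 8 values appear in both, in order. Since dp[12][12] = 8, nothing longer is possible.

8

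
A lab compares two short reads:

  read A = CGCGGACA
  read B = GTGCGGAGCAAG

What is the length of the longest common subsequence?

7

Let dp[i][j] be the LCS length of the first i bases of read A and the first j bases of read B. dp[i][j] = dp[i-1][j-1]+1 when the i-th and j-th bases match, else max(dp[i-1][j], dp[i][j-1]).
    ·  G  T  G  C  G  G  A  G  C  A  A  G
 ·  0  0  0  0  0  0  0  0  0  0  0  0  0
 C  0  0  0  0  1  1  1  1  1  1  1  1  1
 G  0  1  1  1  1  2  2  2  2  2  2  2  2
 C  0  1  1  1  2  2  2  2  2  3  3  3  3
 G  0  1  1  2  2  3  3  3  3  3  3  3  4
 G  0  1  1  2  2  3  4  4  4  4  4  4  4
 A  0  1  1  2  2  3  4  5  5  5  5  5  5
 C  0  1  1  2  3  3  4  5  5  6  6  6  6
 A  0  1  1  2  3  3  4  5  5  6  7  7  7
dp[8][12] = 7. One LCS (by backtracking along matches): GCGGACA.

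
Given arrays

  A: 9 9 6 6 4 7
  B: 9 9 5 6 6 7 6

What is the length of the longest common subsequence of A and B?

One common subsequence of length 5: 9 [1,1], 9 [2,2], 6 [3,4], 6 [4,5], 7 [6,6]. Since dp[6][7] = 5, nothing longer is possible.

5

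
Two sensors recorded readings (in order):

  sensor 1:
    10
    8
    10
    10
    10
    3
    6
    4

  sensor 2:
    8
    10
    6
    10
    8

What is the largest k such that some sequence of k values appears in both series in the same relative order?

3

Match 8 [2,1], 10 [3,2], 10 [4,4] — 3 values in the same relative order in both. Since dp[8][5] = 3, nothing longer is possible.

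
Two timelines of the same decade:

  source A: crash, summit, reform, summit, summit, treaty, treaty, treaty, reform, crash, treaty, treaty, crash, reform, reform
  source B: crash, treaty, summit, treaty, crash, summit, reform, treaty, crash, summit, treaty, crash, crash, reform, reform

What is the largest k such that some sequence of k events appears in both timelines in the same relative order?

One common subsequence of length 9: crash at source A[1]=source B[5] → summit at source A[2]=source B[6] → reform at source A[3]=source B[7] → summit at source A[5]=source B[10] → treaty at source A[8]=source B[11] → crash at source A[10]=source B[12] → crash at source A[13]=source B[13] → reform at source A[14]=source B[14] → reform at source A[15]=source B[15]. Since dp[15][15] = 9, nothing longer is possible.

9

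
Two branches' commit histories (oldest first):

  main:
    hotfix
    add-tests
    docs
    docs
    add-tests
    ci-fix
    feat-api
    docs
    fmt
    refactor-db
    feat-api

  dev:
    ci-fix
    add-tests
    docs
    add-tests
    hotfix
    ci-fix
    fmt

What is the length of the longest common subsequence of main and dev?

5

Match add-tests at main[2]=dev[2], docs at main[4]=dev[3], add-tests at main[5]=dev[4], ci-fix at main[6]=dev[6], fmt at main[9]=dev[7] — 5 commits in the same relative order in both. dp[11][7] = 5 confirms this is the maximum.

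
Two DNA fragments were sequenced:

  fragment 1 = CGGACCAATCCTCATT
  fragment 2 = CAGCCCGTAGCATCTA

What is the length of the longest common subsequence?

10

Pick C at fragment 1[1]=fragment 2[1], G at fragment 1[2]=fragment 2[3], G at fragment 1[3]=fragment 2[7], A at fragment 1[4]=fragment 2[9], C at fragment 1[6]=fragment 2[11], A at fragment 1[8]=fragment 2[12], T at fragment 1[9]=fragment 2[13], C at fragment 1[11]=fragment 2[14], T at fragment 1[12]=fragment 2[15], A at fragment 1[14]=fragment 2[16]; all 10 bases appear in both, in order. The LCS DP gives dp[16][16] = 10, so this is optimal.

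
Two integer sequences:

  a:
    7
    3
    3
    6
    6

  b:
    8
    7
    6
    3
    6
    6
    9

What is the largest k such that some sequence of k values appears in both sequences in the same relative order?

Let dp[i][j] be the LCS length of the first i values of a and the first j values of b. dp[i][j] = dp[i-1][j-1]+1 when the i-th and j-th values match, else max(dp[i-1][j], dp[i][j-1]).
    ·  8  7  6  3  6  6  9
 ·  0  0  0  0  0  0  0  0
 7  0  0  1  1  1  1  1  1
 3  0  0  1  1  2  2  2  2
 3  0  0  1  1  2  2  2  2
 6  0  0  1  2  2  3  3  3
 6  0  0  1  2  2  3  4  4
dp[5][7] = 4. One LCS (by backtracking along matches): 7, 3, 6, 6.

4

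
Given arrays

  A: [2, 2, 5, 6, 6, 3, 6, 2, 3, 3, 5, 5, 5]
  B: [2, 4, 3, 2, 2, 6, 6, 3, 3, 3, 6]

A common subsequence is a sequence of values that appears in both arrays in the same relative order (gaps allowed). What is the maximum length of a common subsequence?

7

Pick 2 [1,4]; then 2 [2,5]; then 6 [4,6]; then 6 [5,7]; then 3 [6,8]; then 3 [9,9]; then 3 [10,10]; all 7 values appear in both, in order. dp[13][11] = 7 confirms this is the maximum.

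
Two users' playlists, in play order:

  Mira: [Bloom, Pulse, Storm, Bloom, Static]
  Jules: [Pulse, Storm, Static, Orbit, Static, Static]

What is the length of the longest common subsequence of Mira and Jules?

Taking Pulse at Mira[2]=Jules[1]; then Storm at Mira[3]=Jules[2]; then Static at Mira[5]=Jules[6] gives a common subsequence of length 3. dp[5][6] = 3 confirms this is the maximum.

3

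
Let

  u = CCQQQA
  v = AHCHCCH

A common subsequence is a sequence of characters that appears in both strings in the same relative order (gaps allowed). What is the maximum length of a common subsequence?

2

One common subsequence of length 2: C [1,5] → C [2,6]. The LCS DP gives dp[6][7] = 2, so this is optimal.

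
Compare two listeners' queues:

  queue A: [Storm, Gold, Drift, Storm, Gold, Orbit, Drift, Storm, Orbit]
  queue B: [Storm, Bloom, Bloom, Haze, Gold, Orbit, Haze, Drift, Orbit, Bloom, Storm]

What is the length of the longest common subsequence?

Match Storm at queue A[1]=queue B[1], Gold at queue A[2]=queue B[5], Drift at queue A[3]=queue B[8], Orbit at queue A[6]=queue B[9], Storm at queue A[8]=queue B[11] — 5 songs in the same relative order in both. dp[9][11] = 5 confirms this is the maximum.

5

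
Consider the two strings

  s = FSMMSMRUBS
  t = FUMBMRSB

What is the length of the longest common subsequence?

Let dp[i][j] be the LCS length of the first i characters of s and the first j characters of t. dp[i][j] = dp[i-1][j-1]+1 when the i-th and j-th characters match, else max(dp[i-1][j], dp[i][j-1]).
    ·  F  U  M  B  M  R  S  B
 ·  0  0  0  0  0  0  0  0  0
 F  0  1  1  1  1  1  1  1  1
 S  0  1  1  1  1  1  1  2  2
 M  0  1  1  2  2  2  2  2  2
 M  0  1  1  2  2  3  3  3  3
 S  0  1  1  2  2  3  3  4  4
 M  0  1  1  2  2  3  3  4  4
 R  0  1  1  2  2  3  4  4  4
 U  0  1  2  2  2  3  4  4  4
 B  0  1  2  2  3  3  4  4  5
 S  0  1  2  2  3  3  4  5  5
dp[10][8] = 5. One LCS (by backtracking along matches): FMMSB.

5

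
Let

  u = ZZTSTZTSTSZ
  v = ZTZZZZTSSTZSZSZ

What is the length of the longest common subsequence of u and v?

9

Taking Z (u #1, v #5); then Z (u #2, v #6); then T (u #3, v #7); then S (u #4, v #9); then T (u #5, v #10); then Z (u #6, v #11); then S (u #8, v #12); then S (u #10, v #14); then Z (u #11, v #15) gives a common subsequence of length 9. Since dp[11][15] = 9, nothing longer is possible.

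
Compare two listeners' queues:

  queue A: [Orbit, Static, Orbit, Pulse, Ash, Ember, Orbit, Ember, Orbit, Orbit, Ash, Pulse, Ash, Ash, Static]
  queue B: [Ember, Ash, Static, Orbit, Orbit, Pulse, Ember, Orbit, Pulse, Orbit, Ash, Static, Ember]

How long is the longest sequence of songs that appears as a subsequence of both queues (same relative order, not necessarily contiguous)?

Taking Orbit [1,4], then Orbit [3,5], then Pulse [4,6], then Ember [6,7], then Orbit [7,8], then Orbit [10,10], then Ash [14,11], then Static [15,12] gives a common subsequence of length 8. dp[15][13] = 8 confirms this is the maximum.

8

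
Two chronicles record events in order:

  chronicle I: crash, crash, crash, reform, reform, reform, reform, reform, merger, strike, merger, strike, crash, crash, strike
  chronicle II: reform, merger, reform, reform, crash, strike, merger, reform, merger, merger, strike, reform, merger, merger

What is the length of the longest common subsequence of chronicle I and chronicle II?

7

One common subsequence of length 7: reform at chronicle I[4]=chronicle II[1], then reform at chronicle I[5]=chronicle II[3], then reform at chronicle I[6]=chronicle II[4], then reform at chronicle I[7]=chronicle II[8], then reform at chronicle I[8]=chronicle II[12], then merger at chronicle I[9]=chronicle II[13], then merger at chronicle I[11]=chronicle II[14]. Since dp[15][14] = 7, nothing longer is possible.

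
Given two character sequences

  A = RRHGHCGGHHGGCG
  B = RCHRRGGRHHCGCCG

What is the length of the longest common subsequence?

9

Pick R at A[1]=B[4], R at A[2]=B[5], G at A[4]=B[6], G at A[7]=B[7], H at A[9]=B[9], H at A[10]=B[10], G at A[11]=B[12], C at A[13]=B[14], G at A[14]=B[15]; all 9 characters appear in both, in order. The LCS DP gives dp[14][15] = 9, so this is optimal.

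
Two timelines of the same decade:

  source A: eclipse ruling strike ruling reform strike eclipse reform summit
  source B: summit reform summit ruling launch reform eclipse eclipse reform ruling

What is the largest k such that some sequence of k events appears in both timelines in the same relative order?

Match ruling at source A[2]=source B[4], reform at source A[5]=source B[6], eclipse at source A[7]=source B[8], reform at source A[8]=source B[9] — 4 events in the same relative order in both. Since dp[9][10] = 4, nothing longer is possible.

4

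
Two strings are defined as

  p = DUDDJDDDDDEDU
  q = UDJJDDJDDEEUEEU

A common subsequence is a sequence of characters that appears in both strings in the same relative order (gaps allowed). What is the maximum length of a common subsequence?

9

Taking U [2,1], then D [3,2], then J [5,4], then D [6,5], then D [7,6], then D [8,8], then D [9,9], then E [11,14], then U [13,15] gives a common subsequence of length 9. dp[13][15] = 9 confirms this is the maximum.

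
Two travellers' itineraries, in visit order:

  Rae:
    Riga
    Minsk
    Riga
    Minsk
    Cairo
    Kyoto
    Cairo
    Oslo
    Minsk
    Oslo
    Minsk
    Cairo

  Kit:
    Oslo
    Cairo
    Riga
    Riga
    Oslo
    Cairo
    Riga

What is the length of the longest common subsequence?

Pick Riga (Rae #1, Kit #3) → Riga (Rae #3, Kit #4) → Oslo (Rae #10, Kit #5) → Cairo (Rae #12, Kit #6); all 4 stops appear in both, in order. dp[12][7] = 4 confirms this is the maximum.

4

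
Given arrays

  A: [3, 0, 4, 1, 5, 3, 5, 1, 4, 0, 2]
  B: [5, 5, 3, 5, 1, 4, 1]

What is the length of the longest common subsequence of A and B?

5

Taking 5 at A[5]=B[2], then 3 at A[6]=B[3], then 5 at A[7]=B[4], then 1 at A[8]=B[5], then 4 at A[9]=B[6] gives a common subsequence of length 5. Since dp[11][7] = 5, nothing longer is possible.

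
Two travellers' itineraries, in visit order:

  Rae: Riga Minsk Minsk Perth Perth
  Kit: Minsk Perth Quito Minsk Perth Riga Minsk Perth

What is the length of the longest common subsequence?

4

Match Minsk [2,1]; then Minsk [3,4]; then Perth [4,5]; then Perth [5,8] — 4 stops in the same relative order in both. dp[5][8] = 4 confirms this is the maximum.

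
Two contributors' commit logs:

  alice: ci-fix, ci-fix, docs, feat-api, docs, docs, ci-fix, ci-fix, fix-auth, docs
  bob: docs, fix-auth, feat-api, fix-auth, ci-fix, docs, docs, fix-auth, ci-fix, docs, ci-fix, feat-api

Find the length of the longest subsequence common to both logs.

6

Pick docs (alice #3, bob #1), feat-api (alice #4, bob #3), docs (alice #5, bob #6), docs (alice #6, bob #7), ci-fix (alice #7, bob #9), ci-fix (alice #8, bob #11); all 6 commits appear in both, in order. dp[10][12] = 6 confirms this is the maximum.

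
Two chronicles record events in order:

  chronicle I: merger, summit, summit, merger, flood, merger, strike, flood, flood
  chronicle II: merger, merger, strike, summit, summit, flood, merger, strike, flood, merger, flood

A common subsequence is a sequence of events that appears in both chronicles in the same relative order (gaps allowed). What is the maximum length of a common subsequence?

8

Pick merger at chronicle I[1]=chronicle II[2], then summit at chronicle I[2]=chronicle II[4], then summit at chronicle I[3]=chronicle II[5], then flood at chronicle I[5]=chronicle II[6], then merger at chronicle I[6]=chronicle II[7], then strike at chronicle I[7]=chronicle II[8], then flood at chronicle I[8]=chronicle II[9], then flood at chronicle I[9]=chronicle II[11]; all 8 events appear in both, in order. dp[9][11] = 8 confirms this is the maximum.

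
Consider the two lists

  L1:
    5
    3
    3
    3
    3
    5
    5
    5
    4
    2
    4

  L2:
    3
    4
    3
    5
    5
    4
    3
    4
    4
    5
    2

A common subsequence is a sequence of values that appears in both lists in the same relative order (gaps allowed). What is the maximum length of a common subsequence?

6

Match 3 (L1 #2, L2 #1); then 3 (L1 #5, L2 #3); then 5 (L1 #6, L2 #4); then 5 (L1 #7, L2 #5); then 5 (L1 #8, L2 #10); then 2 (L1 #10, L2 #11) — 6 values in the same relative order in both. dp[11][11] = 6 confirms this is the maximum.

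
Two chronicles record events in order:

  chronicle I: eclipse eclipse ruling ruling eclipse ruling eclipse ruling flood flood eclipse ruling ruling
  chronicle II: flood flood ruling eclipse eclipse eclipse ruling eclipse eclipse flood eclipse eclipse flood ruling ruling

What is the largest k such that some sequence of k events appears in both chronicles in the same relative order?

9

One common subsequence of length 9: eclipse at chronicle I[1]=chronicle II[5] → eclipse at chronicle I[2]=chronicle II[6] → ruling at chronicle I[4]=chronicle II[7] → eclipse at chronicle I[5]=chronicle II[8] → eclipse at chronicle I[7]=chronicle II[9] → flood at chronicle I[9]=chronicle II[10] → flood at chronicle I[10]=chronicle II[13] → ruling at chronicle I[12]=chronicle II[14] → ruling at chronicle I[13]=chronicle II[15]. Since dp[13][15] = 9, nothing longer is possible.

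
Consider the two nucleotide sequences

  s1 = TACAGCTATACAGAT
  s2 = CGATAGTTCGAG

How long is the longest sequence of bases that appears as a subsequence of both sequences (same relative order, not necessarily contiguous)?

One common subsequence of length 8: T [1,4], then A [4,5], then G [5,6], then T [7,7], then T [9,8], then C [11,9], then A [12,11], then G [13,12]. The LCS DP gives dp[15][12] = 8, so this is optimal.

8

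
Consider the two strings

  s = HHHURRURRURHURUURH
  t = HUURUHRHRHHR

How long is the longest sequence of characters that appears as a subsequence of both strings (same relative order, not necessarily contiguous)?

Taking H (s #3, t #1), then U (s #4, t #2), then U (s #7, t #3), then R (s #9, t #4), then U (s #10, t #5), then R (s #11, t #7), then H (s #12, t #8), then R (s #14, t #9), then R (s #17, t #12) gives a common subsequence of length 9. dp[18][12] = 9 confirms this is the maximum.

9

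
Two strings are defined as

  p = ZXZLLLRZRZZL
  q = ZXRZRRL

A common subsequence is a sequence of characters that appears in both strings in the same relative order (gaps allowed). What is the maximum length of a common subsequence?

Let dp[i][j] be the LCS length of the first i characters of p and the first j characters of q. dp[i][j] = dp[i-1][j-1]+1 when the i-th and j-th characters match, else max(dp[i-1][j], dp[i][j-1]).
    ·  Z  X  R  Z  R  R  L
 ·  0  0  0  0  0  0  0  0
 Z  0  1  1  1  1  1  1  1
 X  0  1  2  2  2  2  2  2
 Z  0  1  2  2  3  3  3  3
 L  0  1  2  2  3  3  3  4
 L  0  1  2  2  3  3  3  4
 L  0  1  2  2  3  3  3  4
 R  0  1  2  3  3  4  4  4
 Z  0  1  2  3  4  4  4  4
 R  0  1  2  3  4  5  5  5
 Z  0  1  2  3  4  5  5  5
 Z  0  1  2  3  4  5  5  5
 L  0  1  2  3  4  5  5  6
dp[12][7] = 6. One LCS (by backtracking along matches): ZXZRRL.

6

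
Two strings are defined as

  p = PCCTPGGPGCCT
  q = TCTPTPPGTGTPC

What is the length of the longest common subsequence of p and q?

7

Taking P (p #1, q #4), then T (p #4, q #5), then P (p #5, q #7), then G (p #6, q #8), then G (p #7, q #10), then P (p #8, q #12), then C (p #11, q #13) gives a common subsequence of length 7. Since dp[12][13] = 7, nothing longer is possible.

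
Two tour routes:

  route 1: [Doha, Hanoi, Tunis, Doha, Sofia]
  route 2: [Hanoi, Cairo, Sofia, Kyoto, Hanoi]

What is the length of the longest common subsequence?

2

Match Hanoi (route 1 #2, route 2 #1), then Sofia (route 1 #5, route 2 #3) — 2 stops in the same relative order in both, and the DP table's final entry dp[5][5] is also 2, so no common subsequence is longer.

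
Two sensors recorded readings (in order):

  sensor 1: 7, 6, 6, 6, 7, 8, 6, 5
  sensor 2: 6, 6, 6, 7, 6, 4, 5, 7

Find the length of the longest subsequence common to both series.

Taking 6 at sensor 1[2]=sensor 2[1] → 6 at sensor 1[3]=sensor 2[2] → 6 at sensor 1[4]=sensor 2[3] → 7 at sensor 1[5]=sensor 2[4] → 6 at sensor 1[7]=sensor 2[5] → 5 at sensor 1[8]=sensor 2[7] gives a common subsequence of length 6. The LCS DP gives dp[8][8] = 6, so this is optimal.

6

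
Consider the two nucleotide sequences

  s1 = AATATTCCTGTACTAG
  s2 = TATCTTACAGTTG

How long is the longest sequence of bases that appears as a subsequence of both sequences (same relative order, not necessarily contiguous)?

Taking T [3,1] → A [4,2] → T [6,3] → C [8,4] → T [9,5] → T [11,6] → A [12,7] → C [13,8] → T [14,12] → G [16,13] gives a common subsequence of length 10. Since dp[16][13] = 10, nothing longer is possible.

10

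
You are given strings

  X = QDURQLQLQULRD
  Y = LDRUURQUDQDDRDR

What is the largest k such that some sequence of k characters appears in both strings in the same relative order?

Pick D at X[2]=Y[2], then U at X[3]=Y[5], then R at X[4]=Y[6], then Q at X[5]=Y[7], then Q at X[7]=Y[10], then R at X[12]=Y[13], then D at X[13]=Y[14]; all 7 characters appear in both, in order. Since dp[13][15] = 7, nothing longer is possible.

7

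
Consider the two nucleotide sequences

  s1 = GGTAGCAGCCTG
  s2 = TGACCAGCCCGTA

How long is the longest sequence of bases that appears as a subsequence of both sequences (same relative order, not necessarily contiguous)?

Taking G (s1 #2, s2 #2); then A (s1 #4, s2 #3); then C (s1 #6, s2 #5); then A (s1 #7, s2 #6); then G (s1 #8, s2 #7); then C (s1 #9, s2 #9); then C (s1 #10, s2 #10); then T (s1 #11, s2 #12) gives a common subsequence of length 8. Since dp[12][13] = 8, nothing longer is possible.

8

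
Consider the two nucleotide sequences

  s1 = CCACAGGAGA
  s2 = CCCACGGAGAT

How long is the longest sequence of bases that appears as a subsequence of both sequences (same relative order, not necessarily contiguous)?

9

Match C at s1[1]=s2[2]; then C at s1[2]=s2[3]; then A at s1[3]=s2[4]; then C at s1[4]=s2[5]; then G at s1[6]=s2[6]; then G at s1[7]=s2[7]; then A at s1[8]=s2[8]; then G at s1[9]=s2[9]; then A at s1[10]=s2[10] — 9 bases in the same relative order in both, and the DP table's final entry dp[10][11] is also 9, so no common subsequence is longer.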